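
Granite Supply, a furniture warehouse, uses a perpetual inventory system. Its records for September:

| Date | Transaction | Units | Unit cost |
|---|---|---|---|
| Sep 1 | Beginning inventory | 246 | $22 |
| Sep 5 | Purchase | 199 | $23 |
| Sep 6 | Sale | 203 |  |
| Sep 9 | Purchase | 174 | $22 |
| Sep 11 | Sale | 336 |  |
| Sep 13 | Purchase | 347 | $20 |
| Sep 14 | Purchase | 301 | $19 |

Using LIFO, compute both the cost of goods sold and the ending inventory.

Sep 6, 203 sold [LIFO — newest first]: 199 @ $23 + 4 @ $22 = $4,665
Sep 11, 336 sold [LIFO — newest first]: 174 @ $22 + 162 @ $22 = $7,392
Total COGS = $4,665 + $7,392 = $12,057
Ending inventory: 80 @ $22 + 347 @ $20 + 301 @ $19 = $14,419

COGS = $12,057; ending inventory = $14,419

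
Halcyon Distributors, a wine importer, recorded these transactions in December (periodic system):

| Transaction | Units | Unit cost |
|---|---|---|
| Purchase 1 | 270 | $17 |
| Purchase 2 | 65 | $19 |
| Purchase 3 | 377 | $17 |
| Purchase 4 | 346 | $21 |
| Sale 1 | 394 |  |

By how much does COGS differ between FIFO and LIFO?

FIFO COGS: 270 @ $17 + 65 @ $19 + 59 @ $17 = $6,828
LIFO COGS: 346 @ $21 + 48 @ $17 = $8,082
Difference = |$6,828 − $8,082| = $1,254

$1,254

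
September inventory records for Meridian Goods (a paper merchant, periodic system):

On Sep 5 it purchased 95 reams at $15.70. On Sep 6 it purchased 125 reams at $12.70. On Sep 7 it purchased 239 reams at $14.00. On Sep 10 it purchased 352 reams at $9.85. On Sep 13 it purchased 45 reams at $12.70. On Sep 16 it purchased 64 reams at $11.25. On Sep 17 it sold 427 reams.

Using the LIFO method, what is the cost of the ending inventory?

Sep 17, 427 sold [LIFO — newest first]: 64 @ $11.25 + 45 @ $12.70 + 318 @ $9.85 = $4,423.80
Ending inventory: 95 @ $15.70 + 125 @ $12.70 + 239 @ $14.00 + 34 @ $9.85 = $6,759.90

Ending inventory = $6,759.90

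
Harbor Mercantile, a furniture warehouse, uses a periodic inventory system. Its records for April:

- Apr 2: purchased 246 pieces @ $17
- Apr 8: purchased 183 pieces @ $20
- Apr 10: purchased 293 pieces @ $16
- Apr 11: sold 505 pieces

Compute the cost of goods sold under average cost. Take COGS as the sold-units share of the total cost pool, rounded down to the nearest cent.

Apr 11, sell 505: 505/722 × $12,530.00 → $8,764.05
Ending inventory (cost pool remaining) = $3,765.95
Check: goods available $12,530.00 = COGS $8,764.05 + ending $3,765.95

COGS = $8,764.05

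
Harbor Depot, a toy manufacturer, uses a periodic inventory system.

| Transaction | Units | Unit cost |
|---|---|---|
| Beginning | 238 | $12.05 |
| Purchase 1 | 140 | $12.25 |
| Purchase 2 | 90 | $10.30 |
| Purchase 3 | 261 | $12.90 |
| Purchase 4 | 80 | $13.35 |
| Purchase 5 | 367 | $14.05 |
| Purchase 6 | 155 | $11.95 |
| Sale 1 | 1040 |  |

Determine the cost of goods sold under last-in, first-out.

Sale 1 (1040) [LIFO — newest first]: 155 @ $11.95 + 367 @ $14.05 + 80 @ $13.35 + 261 @ $12.90 + 90 @ $10.30 + 87 @ $12.25 = $13,436.25
Ending inventory: 238 @ $12.05 + 53 @ $12.25 = $3,517.15

COGS = $13,436.25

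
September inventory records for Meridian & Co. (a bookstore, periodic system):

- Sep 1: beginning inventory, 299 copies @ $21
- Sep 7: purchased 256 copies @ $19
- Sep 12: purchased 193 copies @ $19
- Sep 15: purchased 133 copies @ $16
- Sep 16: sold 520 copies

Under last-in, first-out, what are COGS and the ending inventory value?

Sep 16, 520 sold [LIFO — newest first]: 133 @ $16 + 193 @ $19 + 194 @ $19 = $9,481
Ending inventory: 299 @ $21 + 62 @ $19 = $7,457

COGS = $9,481; ending inventory = $7,457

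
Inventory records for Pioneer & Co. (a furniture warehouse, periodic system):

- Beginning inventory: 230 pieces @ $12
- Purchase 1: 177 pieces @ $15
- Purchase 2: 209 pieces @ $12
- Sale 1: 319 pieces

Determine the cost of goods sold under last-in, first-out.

Sale 1 (319) [LIFO — newest first]: 209 @ $12 + 110 @ $15 = $4,158
Ending inventory: 230 @ $12 + 67 @ $15 = $3,765

COGS = $4,158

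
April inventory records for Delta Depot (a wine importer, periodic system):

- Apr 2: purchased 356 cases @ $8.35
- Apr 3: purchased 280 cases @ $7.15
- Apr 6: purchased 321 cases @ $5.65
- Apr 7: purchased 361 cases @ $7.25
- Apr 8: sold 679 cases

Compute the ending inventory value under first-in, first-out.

Apr 8, 679 sold [FIFO — oldest first]: 356 @ $8.35 + 280 @ $7.15 + 43 @ $5.65 = $5,217.55
Ending inventory: 278 @ $5.65 + 361 @ $7.25 = $4,187.95

Ending inventory = $4,187.95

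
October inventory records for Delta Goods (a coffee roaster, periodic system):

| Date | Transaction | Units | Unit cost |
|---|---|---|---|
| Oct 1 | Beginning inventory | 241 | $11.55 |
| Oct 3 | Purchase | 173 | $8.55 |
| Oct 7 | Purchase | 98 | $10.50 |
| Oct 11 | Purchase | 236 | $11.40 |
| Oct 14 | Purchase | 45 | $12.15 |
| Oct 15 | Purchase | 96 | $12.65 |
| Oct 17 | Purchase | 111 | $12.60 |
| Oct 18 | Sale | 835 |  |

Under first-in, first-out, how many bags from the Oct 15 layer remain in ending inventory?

54

Oct 18, 835 sold [FIFO — oldest first]: 241 @ $11.55 + 173 @ $8.55 + 98 @ $10.50 + 236 @ $11.40 + 45 @ $12.15 + 42 @ $12.65 = $9,060.15
Ending inventory: 54 @ $12.65 + 111 @ $12.60 = $2,081.70
Check: goods available $11,141.85 = COGS $9,060.15 + ending $2,081.70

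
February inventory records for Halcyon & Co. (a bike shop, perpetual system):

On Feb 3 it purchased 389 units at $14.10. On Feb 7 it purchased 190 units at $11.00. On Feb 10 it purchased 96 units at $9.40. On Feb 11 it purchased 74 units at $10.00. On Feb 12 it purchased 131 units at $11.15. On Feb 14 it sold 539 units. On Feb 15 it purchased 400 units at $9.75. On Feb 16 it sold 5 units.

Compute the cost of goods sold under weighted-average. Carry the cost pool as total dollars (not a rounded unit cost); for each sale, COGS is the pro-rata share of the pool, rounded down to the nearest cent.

After Feb 3: 389 on hand, pool $5,484.90 (≈ $14.1000 each)
After Feb 7: 579 on hand, pool $7,574.90 (≈ $13.0827 each)
After Feb 10: 675 on hand, pool $8,477.30 (≈ $12.5590 each)
After Feb 11: 749 on hand, pool $9,217.30 (≈ $12.3061 each)
After Feb 12: 880 on hand, pool $10,677.95 (≈ $12.1340 each)
Feb 14, sell 539: 539/880 × $10,677.95 → $6,540.24
After Feb 15: 741 on hand, pool $8,037.71 (≈ $10.8471 each)
Feb 16, sell 5: 5/741 × $8,037.71 → $54.23
Total COGS = $6,540.24 + $54.23 = $6,594.47
Ending inventory (cost pool remaining) = $7,983.48
Check: goods available $14,577.95 = COGS $6,594.47 + ending $7,983.48

COGS = $6,594.47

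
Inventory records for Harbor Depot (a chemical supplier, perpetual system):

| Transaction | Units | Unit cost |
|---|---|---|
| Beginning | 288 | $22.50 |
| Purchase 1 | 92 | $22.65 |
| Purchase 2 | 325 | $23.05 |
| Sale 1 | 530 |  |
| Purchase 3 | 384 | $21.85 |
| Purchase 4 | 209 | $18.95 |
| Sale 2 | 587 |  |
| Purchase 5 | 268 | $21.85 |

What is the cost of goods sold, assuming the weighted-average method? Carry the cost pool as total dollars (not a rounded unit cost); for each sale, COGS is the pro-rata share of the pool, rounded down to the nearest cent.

After Beginning: 288 on hand, pool $6,480.00 (≈ $22.5000 each)
After Purchase 1: 380 on hand, pool $8,563.80 (≈ $22.5363 each)
After Purchase 2: 705 on hand, pool $16,055.05 (≈ $22.7731 each)
Sale 1, sell 530: 530/705 × $16,055.05 → $12,069.75
After Purchase 3: 559 on hand, pool $12,375.70 (≈ $22.1390 each)
After Purchase 4: 768 on hand, pool $16,336.25 (≈ $21.2712 each)
Sale 2, sell 587: 587/768 × $16,336.25 → $12,486.17
After Purchase 5: 449 on hand, pool $9,705.88 (≈ $21.6167 each)
Total COGS = $12,069.75 + $12,486.17 = $24,555.92
Ending inventory (cost pool remaining) = $9,705.88

COGS = $24,555.92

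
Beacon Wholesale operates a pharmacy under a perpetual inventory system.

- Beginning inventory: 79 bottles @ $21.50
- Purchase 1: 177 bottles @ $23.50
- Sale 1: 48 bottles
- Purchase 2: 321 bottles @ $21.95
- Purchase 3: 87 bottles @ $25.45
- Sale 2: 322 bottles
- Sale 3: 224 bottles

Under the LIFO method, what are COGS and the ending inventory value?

Sale 1 (48) [LIFO — newest first]: 48 @ $23.50 = $1,128.00
Sale 2 (322) [LIFO — newest first]: 87 @ $25.45 + 235 @ $21.95 = $7,372.40
Sale 3 (224) [LIFO — newest first]: 86 @ $21.95 + 129 @ $23.50 + 9 @ $21.50 = $5,112.70
Total COGS = $1,128.00 + $7,372.40 + $5,112.70 = $13,613.10
Ending inventory: 70 @ $21.50 = $1,505.00

COGS = $13,613.10; ending inventory = $1,505.00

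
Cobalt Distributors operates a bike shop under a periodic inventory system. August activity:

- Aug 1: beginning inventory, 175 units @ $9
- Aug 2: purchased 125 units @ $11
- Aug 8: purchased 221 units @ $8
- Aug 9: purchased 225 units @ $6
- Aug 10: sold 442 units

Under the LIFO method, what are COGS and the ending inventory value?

Aug 10, 442 sold [LIFO — newest first]: 225 @ $6 + 217 @ $8 = $3,086
Ending inventory: 175 @ $9 + 125 @ $11 + 4 @ $8 = $2,982
Check: goods available $6,068 = COGS $3,086 + ending $2,982

COGS = $3,086; ending inventory = $2,982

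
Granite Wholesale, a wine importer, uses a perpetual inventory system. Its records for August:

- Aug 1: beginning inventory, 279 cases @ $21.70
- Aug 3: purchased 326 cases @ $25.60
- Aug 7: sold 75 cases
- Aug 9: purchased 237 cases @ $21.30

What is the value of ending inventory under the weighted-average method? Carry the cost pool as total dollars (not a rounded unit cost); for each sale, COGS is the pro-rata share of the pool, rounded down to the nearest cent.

After Aug 1: 279 on hand, pool $6,054.30 (≈ $21.7000 each)
After Aug 3: 605 on hand, pool $14,399.90 (≈ $23.8015 each)
Aug 7, sell 75: 75/605 × $14,399.90 → $1,785.11
After Aug 9: 767 on hand, pool $17,662.89 (≈ $23.0285 each)
Ending inventory (cost pool remaining) = $17,662.89

Ending inventory = $17,662.89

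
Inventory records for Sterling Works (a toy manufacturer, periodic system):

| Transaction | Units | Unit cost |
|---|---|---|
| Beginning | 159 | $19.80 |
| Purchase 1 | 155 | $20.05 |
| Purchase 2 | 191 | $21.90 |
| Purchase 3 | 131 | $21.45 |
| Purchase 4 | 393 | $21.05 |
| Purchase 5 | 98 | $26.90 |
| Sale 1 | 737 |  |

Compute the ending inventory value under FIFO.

Ending inventory = $8,782.80

Sale 1 (737) [FIFO — oldest first]: 159 @ $19.80 + 155 @ $20.05 + 191 @ $21.90 + 131 @ $21.45 + 101 @ $21.05 = $15,374.85
Ending inventory: 292 @ $21.05 + 98 @ $26.90 = $8,782.80
Check: goods available $24,157.65 = COGS $15,374.85 + ending $8,782.80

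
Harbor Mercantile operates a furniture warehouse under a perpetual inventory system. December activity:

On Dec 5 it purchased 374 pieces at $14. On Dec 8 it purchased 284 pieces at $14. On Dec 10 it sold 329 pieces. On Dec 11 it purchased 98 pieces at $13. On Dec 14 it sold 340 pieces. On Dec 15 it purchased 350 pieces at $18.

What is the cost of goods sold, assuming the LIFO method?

COGS = $9,268

Dec 10, 329 sold [LIFO — newest first]: 284 @ $14 + 45 @ $14 = $4,606
Dec 14, 340 sold [LIFO — newest first]: 98 @ $13 + 242 @ $14 = $4,662
Total COGS = $4,606 + $4,662 = $9,268
Ending inventory: 87 @ $14 + 350 @ $18 = $7,518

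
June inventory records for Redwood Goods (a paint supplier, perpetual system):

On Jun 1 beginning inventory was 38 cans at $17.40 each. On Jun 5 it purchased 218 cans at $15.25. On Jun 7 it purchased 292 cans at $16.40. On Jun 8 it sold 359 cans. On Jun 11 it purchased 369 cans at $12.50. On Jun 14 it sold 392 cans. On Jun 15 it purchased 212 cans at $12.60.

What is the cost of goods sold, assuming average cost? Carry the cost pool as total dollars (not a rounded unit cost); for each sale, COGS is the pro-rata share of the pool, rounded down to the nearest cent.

COGS = $11,114.54

After Jun 1: 38 on hand, pool $661.20 (≈ $17.4000 each)
After Jun 5: 256 on hand, pool $3,985.70 (≈ $15.5691 each)
After Jun 7: 548 on hand, pool $8,774.50 (≈ $16.0119 each)
Jun 8, sell 359: 359/548 × $8,774.50 → $5,748.25
After Jun 11: 558 on hand, pool $7,638.75 (≈ $13.6895 each)
Jun 14, sell 392: 392/558 × $7,638.75 → $5,366.29
After Jun 15: 378 on hand, pool $4,943.66 (≈ $13.0785 each)
Total COGS = $5,748.25 + $5,366.29 = $11,114.54
Ending inventory (cost pool remaining) = $4,943.66
Check: goods available $16,058.20 = COGS $11,114.54 + ending $4,943.66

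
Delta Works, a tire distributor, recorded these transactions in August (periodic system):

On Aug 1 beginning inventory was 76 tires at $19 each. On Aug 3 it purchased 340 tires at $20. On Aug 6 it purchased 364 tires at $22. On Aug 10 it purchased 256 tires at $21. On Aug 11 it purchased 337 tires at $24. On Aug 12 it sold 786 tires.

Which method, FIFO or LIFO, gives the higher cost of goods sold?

LIFO

FIFO COGS: 76 @ $19 + 340 @ $20 + 364 @ $22 + 6 @ $21 = $16,378
LIFO COGS: 337 @ $24 + 256 @ $21 + 193 @ $22 = $17,710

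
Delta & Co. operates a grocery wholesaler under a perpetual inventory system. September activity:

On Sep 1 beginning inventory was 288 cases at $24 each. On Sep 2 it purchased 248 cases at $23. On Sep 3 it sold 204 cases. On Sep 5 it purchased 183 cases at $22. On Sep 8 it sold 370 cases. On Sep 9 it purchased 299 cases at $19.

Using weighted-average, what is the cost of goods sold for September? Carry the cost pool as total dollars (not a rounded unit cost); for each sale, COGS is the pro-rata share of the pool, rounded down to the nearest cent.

COGS = $13,308.29

After Sep 1: 288 on hand, pool $6,912.00 (≈ $24.0000 each)
After Sep 2: 536 on hand, pool $12,616.00 (≈ $23.5373 each)
Sep 3, sell 204: 204/536 × $12,616.00 → $4,801.61
After Sep 5: 515 on hand, pool $11,840.39 (≈ $22.9910 each)
Sep 8, sell 370: 370/515 × $11,840.39 → $8,506.68
After Sep 9: 444 on hand, pool $9,014.71 (≈ $20.3034 each)
Total COGS = $4,801.61 + $8,506.68 = $13,308.29
Ending inventory (cost pool remaining) = $9,014.71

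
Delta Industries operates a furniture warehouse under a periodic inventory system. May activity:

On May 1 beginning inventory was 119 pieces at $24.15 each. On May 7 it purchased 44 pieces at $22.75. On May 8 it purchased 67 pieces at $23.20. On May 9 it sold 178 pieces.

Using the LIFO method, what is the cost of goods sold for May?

May 9, 178 sold [LIFO — newest first]: 67 @ $23.20 + 44 @ $22.75 + 67 @ $24.15 = $4,173.45
Ending inventory: 52 @ $24.15 = $1,255.80
Check: goods available $5,429.25 = COGS $4,173.45 + ending $1,255.80

COGS = $4,173.45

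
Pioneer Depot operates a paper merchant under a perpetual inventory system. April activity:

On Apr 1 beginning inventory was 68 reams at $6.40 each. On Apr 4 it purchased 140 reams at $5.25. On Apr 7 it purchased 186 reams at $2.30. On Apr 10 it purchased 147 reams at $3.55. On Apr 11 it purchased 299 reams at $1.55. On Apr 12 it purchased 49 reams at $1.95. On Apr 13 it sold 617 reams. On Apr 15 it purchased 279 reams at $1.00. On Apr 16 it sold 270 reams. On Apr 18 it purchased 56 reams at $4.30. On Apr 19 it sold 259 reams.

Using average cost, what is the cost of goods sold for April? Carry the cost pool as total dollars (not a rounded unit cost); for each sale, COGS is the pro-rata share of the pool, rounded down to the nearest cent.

COGS = $3,013.23

After Apr 1: 68 on hand, pool $435.20 (≈ $6.4000 each)
After Apr 4: 208 on hand, pool $1,170.20 (≈ $5.6260 each)
After Apr 7: 394 on hand, pool $1,598.00 (≈ $4.0558 each)
After Apr 10: 541 on hand, pool $2,119.85 (≈ $3.9184 each)
After Apr 11: 840 on hand, pool $2,583.30 (≈ $3.0754 each)
After Apr 12: 889 on hand, pool $2,678.85 (≈ $3.0133 each)
Apr 13, sell 617: 617/889 × $2,678.85 → $1,859.22
After Apr 15: 551 on hand, pool $1,098.63 (≈ $1.9939 each)
Apr 16, sell 270: 270/551 × $1,098.63 → $538.34
After Apr 18: 337 on hand, pool $801.09 (≈ $2.3771 each)
Apr 19, sell 259: 259/337 × $801.09 → $615.67
Total COGS = $1,859.22 + $538.34 + $615.67 = $3,013.23
Ending inventory (cost pool remaining) = $185.42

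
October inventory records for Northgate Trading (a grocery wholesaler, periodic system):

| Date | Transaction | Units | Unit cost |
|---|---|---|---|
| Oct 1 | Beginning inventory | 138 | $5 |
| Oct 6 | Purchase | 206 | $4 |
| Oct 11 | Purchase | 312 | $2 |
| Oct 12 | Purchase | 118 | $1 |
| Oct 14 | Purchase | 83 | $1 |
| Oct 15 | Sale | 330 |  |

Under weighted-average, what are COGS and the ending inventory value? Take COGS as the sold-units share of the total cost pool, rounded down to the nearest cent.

Oct 15, sell 330: 330/857 × $2,339.00 → $900.66
Ending inventory (cost pool remaining) = $1,438.34

COGS = $900.66; ending inventory = $1,438.34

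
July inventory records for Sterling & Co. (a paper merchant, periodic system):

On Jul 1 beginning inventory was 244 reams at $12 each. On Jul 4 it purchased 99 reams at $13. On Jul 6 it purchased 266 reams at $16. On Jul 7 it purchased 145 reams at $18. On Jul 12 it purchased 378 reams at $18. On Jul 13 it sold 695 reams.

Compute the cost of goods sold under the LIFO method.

Jul 13, 695 sold [LIFO — newest first]: 378 @ $18 + 145 @ $18 + 172 @ $16 = $12,166
Ending inventory: 244 @ $12 + 99 @ $13 + 94 @ $16 = $5,719
Check: goods available $17,885 = COGS $12,166 + ending $5,719

COGS = $12,166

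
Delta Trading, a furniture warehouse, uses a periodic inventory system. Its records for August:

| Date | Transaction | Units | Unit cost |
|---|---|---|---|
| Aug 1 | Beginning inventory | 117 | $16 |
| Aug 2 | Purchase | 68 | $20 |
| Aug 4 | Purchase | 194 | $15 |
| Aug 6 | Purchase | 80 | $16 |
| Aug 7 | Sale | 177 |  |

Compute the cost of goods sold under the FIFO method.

COGS = $3,072

Aug 7, 177 sold [FIFO — oldest first]: 117 @ $16 + 60 @ $20 = $3,072
Ending inventory: 8 @ $20 + 194 @ $15 + 80 @ $16 = $4,350
Check: goods available $7,422 = COGS $3,072 + ending $4,350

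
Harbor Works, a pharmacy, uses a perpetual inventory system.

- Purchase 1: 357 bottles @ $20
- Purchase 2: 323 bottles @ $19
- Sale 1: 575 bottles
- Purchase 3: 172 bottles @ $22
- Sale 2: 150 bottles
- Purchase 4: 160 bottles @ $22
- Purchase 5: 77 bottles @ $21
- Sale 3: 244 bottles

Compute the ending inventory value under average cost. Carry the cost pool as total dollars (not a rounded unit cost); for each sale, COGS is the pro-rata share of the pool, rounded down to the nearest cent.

After Purchase 1: 357 on hand, pool $7,140.00 (≈ $20.0000 each)
After Purchase 2: 680 on hand, pool $13,277.00 (≈ $19.5250 each)
Sale 1, sell 575: 575/680 × $13,277.00 → $11,226.87
After Purchase 3: 277 on hand, pool $5,834.13 (≈ $21.0618 each)
Sale 2, sell 150: 150/277 × $5,834.13 → $3,159.27
After Purchase 4: 287 on hand, pool $6,194.86 (≈ $21.5849 each)
After Purchase 5: 364 on hand, pool $7,811.86 (≈ $21.4612 each)
Sale 3, sell 244: 244/364 × $7,811.86 → $5,236.52
Total COGS = $11,226.87 + $3,159.27 + $5,236.52 = $19,622.66
Ending inventory (cost pool remaining) = $2,575.34
Check: goods available $22,198.00 = COGS $19,622.66 + ending $2,575.34

Ending inventory = $2,575.34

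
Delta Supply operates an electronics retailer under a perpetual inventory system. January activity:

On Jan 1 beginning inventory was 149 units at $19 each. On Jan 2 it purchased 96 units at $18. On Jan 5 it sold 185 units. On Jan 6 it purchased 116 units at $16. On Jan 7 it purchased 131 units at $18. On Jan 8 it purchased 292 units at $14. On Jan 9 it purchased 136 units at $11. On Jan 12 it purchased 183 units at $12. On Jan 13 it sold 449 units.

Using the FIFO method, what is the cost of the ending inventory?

Jan 5, 185 sold [FIFO — oldest first]: 149 @ $19 + 36 @ $18 = $3,479
Jan 13, 449 sold [FIFO — oldest first]: 60 @ $18 + 116 @ $16 + 131 @ $18 + 142 @ $14 = $7,282
Total COGS = $3,479 + $7,282 = $10,761
Ending inventory: 150 @ $14 + 136 @ $11 + 183 @ $12 = $5,792

Ending inventory = $5,792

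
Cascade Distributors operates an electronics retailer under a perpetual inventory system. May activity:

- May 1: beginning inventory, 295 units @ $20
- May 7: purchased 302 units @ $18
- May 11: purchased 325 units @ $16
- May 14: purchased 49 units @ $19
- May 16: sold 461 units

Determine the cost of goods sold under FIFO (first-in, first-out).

May 16, 461 sold [FIFO — oldest first]: 295 @ $20 + 166 @ $18 = $8,888
Ending inventory: 136 @ $18 + 325 @ $16 + 49 @ $19 = $8,579

COGS = $8,888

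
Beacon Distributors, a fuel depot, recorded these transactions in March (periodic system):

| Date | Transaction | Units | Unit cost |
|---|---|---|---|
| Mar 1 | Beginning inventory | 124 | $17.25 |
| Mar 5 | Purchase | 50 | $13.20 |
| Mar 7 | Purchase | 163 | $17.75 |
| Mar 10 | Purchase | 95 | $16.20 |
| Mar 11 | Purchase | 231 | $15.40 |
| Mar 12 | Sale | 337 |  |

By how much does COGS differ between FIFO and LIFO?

FIFO COGS: 124 @ $17.25 + 50 @ $13.20 + 163 @ $17.75 = $5,692.25
LIFO COGS: 231 @ $15.40 + 95 @ $16.20 + 11 @ $17.75 = $5,291.65
Difference = |$5,692.25 − $5,291.65| = $400.60

$400.60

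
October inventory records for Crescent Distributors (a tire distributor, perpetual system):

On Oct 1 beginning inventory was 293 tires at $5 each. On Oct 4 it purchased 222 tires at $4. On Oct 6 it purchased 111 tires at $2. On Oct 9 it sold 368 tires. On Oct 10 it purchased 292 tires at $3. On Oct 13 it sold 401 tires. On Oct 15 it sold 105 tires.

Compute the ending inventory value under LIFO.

Oct 9, 368 sold [LIFO — newest first]: 111 @ $2 + 222 @ $4 + 35 @ $5 = $1,285
Oct 13, 401 sold [LIFO — newest first]: 292 @ $3 + 109 @ $5 = $1,421
Oct 15, 105 sold [LIFO — newest first]: 105 @ $5 = $525
Total COGS = $1,285 + $1,421 + $525 = $3,231
Ending inventory: 44 @ $5 = $220

Ending inventory = $220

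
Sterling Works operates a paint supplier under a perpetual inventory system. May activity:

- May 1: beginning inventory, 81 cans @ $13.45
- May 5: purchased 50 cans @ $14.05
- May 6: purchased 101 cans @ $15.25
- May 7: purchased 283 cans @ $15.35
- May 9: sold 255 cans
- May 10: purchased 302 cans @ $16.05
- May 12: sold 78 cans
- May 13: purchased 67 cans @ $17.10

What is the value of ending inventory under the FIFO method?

May 9, 255 sold [FIFO — oldest first]: 81 @ $13.45 + 50 @ $14.05 + 101 @ $15.25 + 23 @ $15.35 = $3,685.25
May 12, 78 sold [FIFO — oldest first]: 78 @ $15.35 = $1,197.30
Total COGS = $3,685.25 + $1,197.30 = $4,882.55
Ending inventory: 182 @ $15.35 + 302 @ $16.05 + 67 @ $17.10 = $8,786.50
Check: goods available $13,669.05 = COGS $4,882.55 + ending $8,786.50

Ending inventory = $8,786.50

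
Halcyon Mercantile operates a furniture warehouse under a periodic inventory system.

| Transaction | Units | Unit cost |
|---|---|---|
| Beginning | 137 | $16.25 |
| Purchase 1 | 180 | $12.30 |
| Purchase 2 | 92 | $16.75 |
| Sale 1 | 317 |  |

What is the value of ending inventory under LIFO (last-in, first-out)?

Sale 1 (317) [LIFO — newest first]: 92 @ $16.75 + 180 @ $12.30 + 45 @ $16.25 = $4,486.25
Ending inventory: 92 @ $16.25 = $1,495.00
Check: goods available $5,981.25 = COGS $4,486.25 + ending $1,495.00

Ending inventory = $1,495.00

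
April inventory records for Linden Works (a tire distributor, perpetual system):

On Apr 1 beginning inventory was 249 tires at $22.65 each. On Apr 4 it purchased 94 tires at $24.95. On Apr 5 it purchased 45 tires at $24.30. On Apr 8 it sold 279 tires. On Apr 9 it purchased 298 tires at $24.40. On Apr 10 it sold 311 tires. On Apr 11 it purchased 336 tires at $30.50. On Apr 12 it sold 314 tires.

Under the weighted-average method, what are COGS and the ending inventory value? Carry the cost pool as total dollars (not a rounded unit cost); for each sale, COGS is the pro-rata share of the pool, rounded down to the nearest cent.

COGS = $23,165.83; ending inventory = $3,432.02

After Apr 1: 249 on hand, pool $5,639.85 (≈ $22.6500 each)
After Apr 4: 343 on hand, pool $7,985.15 (≈ $23.2803 each)
After Apr 5: 388 on hand, pool $9,078.65 (≈ $23.3986 each)
Apr 8, sell 279: 279/388 × $9,078.65 → $6,528.20
After Apr 9: 407 on hand, pool $9,821.65 (≈ $24.1318 each)
Apr 10, sell 311: 311/407 × $9,821.65 → $7,504.99
After Apr 11: 432 on hand, pool $12,564.66 (≈ $29.0849 each)
Apr 12, sell 314: 314/432 × $12,564.66 → $9,132.64
Total COGS = $6,528.20 + $7,504.99 + $9,132.64 = $23,165.83
Ending inventory (cost pool remaining) = $3,432.02
Check: goods available $26,597.85 = COGS $23,165.83 + ending $3,432.02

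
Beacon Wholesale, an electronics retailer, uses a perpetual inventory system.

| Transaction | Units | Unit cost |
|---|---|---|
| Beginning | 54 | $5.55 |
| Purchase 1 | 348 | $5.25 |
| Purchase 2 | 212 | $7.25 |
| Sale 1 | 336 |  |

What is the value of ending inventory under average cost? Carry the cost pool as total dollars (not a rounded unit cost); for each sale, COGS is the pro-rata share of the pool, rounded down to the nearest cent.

After Beginning: 54 on hand, pool $299.70 (≈ $5.5500 each)
After Purchase 1: 402 on hand, pool $2,126.70 (≈ $5.2903 each)
After Purchase 2: 614 on hand, pool $3,663.70 (≈ $5.9669 each)
Sale 1, sell 336: 336/614 × $3,663.70 → $2,004.89
Ending inventory (cost pool remaining) = $1,658.81
Check: goods available $3,663.70 = COGS $2,004.89 + ending $1,658.81

Ending inventory = $1,658.81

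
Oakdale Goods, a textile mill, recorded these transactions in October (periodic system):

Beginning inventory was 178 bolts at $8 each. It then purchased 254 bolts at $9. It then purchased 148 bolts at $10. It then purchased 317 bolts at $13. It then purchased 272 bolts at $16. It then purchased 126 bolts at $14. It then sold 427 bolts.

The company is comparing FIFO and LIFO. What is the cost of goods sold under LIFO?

FIFO COGS: 178 @ $8 + 249 @ $9 = $3,665
LIFO COGS: 126 @ $14 + 272 @ $16 + 29 @ $13 = $6,493

COGS = $6,493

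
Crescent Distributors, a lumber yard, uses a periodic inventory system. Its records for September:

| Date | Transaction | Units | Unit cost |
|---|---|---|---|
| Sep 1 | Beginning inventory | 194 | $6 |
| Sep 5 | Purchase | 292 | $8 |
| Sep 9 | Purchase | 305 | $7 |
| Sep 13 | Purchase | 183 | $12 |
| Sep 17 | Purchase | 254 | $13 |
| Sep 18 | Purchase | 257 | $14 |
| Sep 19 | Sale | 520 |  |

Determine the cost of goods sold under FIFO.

Sep 19, 520 sold [FIFO — oldest first]: 194 @ $6 + 292 @ $8 + 34 @ $7 = $3,738
Ending inventory: 271 @ $7 + 183 @ $12 + 254 @ $13 + 257 @ $14 = $10,993
Check: goods available $14,731 = COGS $3,738 + ending $10,993

COGS = $3,738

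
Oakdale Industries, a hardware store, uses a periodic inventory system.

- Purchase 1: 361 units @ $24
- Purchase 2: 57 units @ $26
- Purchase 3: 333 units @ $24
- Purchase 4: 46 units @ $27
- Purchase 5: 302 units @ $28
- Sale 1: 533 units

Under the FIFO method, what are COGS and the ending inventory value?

COGS = $12,906; ending inventory = $14,930

Sale 1 (533) [FIFO — oldest first]: 361 @ $24 + 57 @ $26 + 115 @ $24 = $12,906
Ending inventory: 218 @ $24 + 46 @ $27 + 302 @ $28 = $14,930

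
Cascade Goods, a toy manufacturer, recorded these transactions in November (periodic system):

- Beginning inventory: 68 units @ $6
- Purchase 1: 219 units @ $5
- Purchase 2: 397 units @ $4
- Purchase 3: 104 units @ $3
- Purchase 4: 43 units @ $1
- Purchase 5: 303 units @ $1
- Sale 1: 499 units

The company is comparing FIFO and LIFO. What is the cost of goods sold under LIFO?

COGS = $854

FIFO COGS: 68 @ $6 + 219 @ $5 + 212 @ $4 = $2,351
LIFO COGS: 303 @ $1 + 43 @ $1 + 104 @ $3 + 49 @ $4 = $854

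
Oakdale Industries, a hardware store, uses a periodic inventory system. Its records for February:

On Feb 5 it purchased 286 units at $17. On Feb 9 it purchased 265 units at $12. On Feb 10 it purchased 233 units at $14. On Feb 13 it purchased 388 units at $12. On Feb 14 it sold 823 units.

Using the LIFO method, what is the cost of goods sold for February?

COGS = $10,342

Feb 14, 823 sold [LIFO — newest first]: 388 @ $12 + 233 @ $14 + 202 @ $12 = $10,342
Ending inventory: 286 @ $17 + 63 @ $12 = $5,618
Check: goods available $15,960 = COGS $10,342 + ending $5,618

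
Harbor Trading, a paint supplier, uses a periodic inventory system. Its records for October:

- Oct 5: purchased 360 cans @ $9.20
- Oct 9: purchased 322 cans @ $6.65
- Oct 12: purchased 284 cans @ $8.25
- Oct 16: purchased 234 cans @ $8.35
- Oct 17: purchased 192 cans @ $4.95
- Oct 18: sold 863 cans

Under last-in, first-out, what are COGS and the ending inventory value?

COGS = $6,264.75; ending inventory = $4,435.85

Oct 18, 863 sold [LIFO — newest first]: 192 @ $4.95 + 234 @ $8.35 + 284 @ $8.25 + 153 @ $6.65 = $6,264.75
Ending inventory: 360 @ $9.20 + 169 @ $6.65 = $4,435.85
Check: goods available $10,700.60 = COGS $6,264.75 + ending $4,435.85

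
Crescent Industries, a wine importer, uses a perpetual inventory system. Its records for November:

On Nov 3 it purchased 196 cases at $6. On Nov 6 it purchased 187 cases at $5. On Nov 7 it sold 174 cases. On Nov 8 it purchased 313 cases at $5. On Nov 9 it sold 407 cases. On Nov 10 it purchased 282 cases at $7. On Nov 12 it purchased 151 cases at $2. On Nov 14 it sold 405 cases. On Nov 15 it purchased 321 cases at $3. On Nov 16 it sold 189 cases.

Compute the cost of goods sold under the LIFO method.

COGS = $5,633

Nov 7, 174 sold [LIFO — newest first]: 174 @ $5 = $870
Nov 9, 407 sold [LIFO — newest first]: 313 @ $5 + 13 @ $5 + 81 @ $6 = $2,116
Nov 14, 405 sold [LIFO — newest first]: 151 @ $2 + 254 @ $7 = $2,080
Nov 16, 189 sold [LIFO — newest first]: 189 @ $3 = $567
Total COGS = $870 + $2,116 + $2,080 + $567 = $5,633
Ending inventory: 115 @ $6 + 28 @ $7 + 132 @ $3 = $1,282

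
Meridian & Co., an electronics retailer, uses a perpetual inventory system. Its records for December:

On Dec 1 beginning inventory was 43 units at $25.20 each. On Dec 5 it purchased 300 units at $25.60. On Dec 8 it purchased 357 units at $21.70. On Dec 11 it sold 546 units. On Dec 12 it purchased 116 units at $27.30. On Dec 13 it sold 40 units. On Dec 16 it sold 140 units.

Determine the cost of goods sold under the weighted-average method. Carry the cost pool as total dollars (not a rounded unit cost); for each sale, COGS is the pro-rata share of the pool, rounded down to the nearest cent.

COGS = $17,410.92

After Dec 1: 43 on hand, pool $1,083.60 (≈ $25.2000 each)
After Dec 5: 343 on hand, pool $8,763.60 (≈ $25.5499 each)
After Dec 8: 700 on hand, pool $16,510.50 (≈ $23.5864 each)
Dec 11, sell 546: 546/700 × $16,510.50 → $12,878.19
After Dec 12: 270 on hand, pool $6,799.11 (≈ $25.1819 each)
Dec 13, sell 40: 40/270 × $6,799.11 → $1,007.27
Dec 16, sell 140: 140/230 × $5,791.84 → $3,525.46
Total COGS = $12,878.19 + $1,007.27 + $3,525.46 = $17,410.92
Ending inventory (cost pool remaining) = $2,266.38
Check: goods available $19,677.30 = COGS $17,410.92 + ending $2,266.38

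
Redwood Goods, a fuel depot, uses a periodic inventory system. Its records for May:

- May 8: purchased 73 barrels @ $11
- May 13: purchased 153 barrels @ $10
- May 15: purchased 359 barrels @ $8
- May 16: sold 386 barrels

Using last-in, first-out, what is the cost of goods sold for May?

May 16, 386 sold [LIFO — newest first]: 359 @ $8 + 27 @ $10 = $3,142
Ending inventory: 73 @ $11 + 126 @ $10 = $2,063

COGS = $3,142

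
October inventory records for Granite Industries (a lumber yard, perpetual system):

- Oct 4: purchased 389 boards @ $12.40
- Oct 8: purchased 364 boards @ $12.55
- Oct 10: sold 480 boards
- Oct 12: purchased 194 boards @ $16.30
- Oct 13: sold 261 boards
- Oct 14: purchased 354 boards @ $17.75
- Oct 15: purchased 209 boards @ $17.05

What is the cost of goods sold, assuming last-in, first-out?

Oct 10, 480 sold [LIFO — newest first]: 364 @ $12.55 + 116 @ $12.40 = $6,006.60
Oct 13, 261 sold [LIFO — newest first]: 194 @ $16.30 + 67 @ $12.40 = $3,993.00
Total COGS = $6,006.60 + $3,993.00 = $9,999.60
Ending inventory: 206 @ $12.40 + 354 @ $17.75 + 209 @ $17.05 = $12,401.35
Check: goods available $22,400.95 = COGS $9,999.60 + ending $12,401.35

COGS = $9,999.60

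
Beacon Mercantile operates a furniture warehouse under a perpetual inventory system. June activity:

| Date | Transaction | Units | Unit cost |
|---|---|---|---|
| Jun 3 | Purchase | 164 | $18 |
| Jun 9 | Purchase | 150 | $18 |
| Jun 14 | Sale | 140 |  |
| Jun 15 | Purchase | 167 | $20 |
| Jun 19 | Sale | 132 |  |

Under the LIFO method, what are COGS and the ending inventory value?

COGS = $5,160; ending inventory = $3,832

Jun 14, 140 sold [LIFO — newest first]: 140 @ $18 = $2,520
Jun 19, 132 sold [LIFO — newest first]: 132 @ $20 = $2,640
Total COGS = $2,520 + $2,640 = $5,160
Ending inventory: 164 @ $18 + 10 @ $18 + 35 @ $20 = $3,832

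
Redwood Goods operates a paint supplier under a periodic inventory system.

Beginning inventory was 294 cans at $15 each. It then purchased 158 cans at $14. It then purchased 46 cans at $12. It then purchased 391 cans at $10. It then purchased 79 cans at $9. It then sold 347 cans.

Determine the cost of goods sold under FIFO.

COGS = $5,152

Sale 1 (347) [FIFO — oldest first]: 294 @ $15 + 53 @ $14 = $5,152
Ending inventory: 105 @ $14 + 46 @ $12 + 391 @ $10 + 79 @ $9 = $6,643
Check: goods available $11,795 = COGS $5,152 + ending $6,643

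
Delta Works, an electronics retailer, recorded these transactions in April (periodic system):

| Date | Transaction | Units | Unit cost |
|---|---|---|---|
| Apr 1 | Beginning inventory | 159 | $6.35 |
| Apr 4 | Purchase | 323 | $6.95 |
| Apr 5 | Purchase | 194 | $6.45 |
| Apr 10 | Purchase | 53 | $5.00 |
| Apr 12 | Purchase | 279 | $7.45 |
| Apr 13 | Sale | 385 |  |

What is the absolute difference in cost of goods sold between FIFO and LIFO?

$105.05

FIFO COGS: 159 @ $6.35 + 226 @ $6.95 = $2,580.35
LIFO COGS: 279 @ $7.45 + 53 @ $5.00 + 53 @ $6.45 = $2,685.40
Difference = |$2,580.35 − $2,685.40| = $105.05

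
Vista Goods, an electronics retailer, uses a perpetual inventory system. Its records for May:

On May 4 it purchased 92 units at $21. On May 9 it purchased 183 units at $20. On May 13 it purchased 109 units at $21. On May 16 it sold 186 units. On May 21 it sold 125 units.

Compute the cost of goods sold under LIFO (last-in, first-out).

COGS = $6,348

May 16, 186 sold [LIFO — newest first]: 109 @ $21 + 77 @ $20 = $3,829
May 21, 125 sold [LIFO — newest first]: 106 @ $20 + 19 @ $21 = $2,519
Total COGS = $3,829 + $2,519 = $6,348
Ending inventory: 73 @ $21 = $1,533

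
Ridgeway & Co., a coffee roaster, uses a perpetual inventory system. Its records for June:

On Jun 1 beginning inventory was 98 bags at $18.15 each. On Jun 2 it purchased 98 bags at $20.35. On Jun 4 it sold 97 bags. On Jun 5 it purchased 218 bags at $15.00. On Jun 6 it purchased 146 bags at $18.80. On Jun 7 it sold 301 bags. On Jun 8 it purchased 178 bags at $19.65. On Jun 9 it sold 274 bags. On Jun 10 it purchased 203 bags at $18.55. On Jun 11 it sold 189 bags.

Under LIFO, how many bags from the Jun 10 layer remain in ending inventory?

14

Jun 4, 97 sold [LIFO — newest first]: 97 @ $20.35 = $1,973.95
Jun 7, 301 sold [LIFO — newest first]: 146 @ $18.80 + 155 @ $15.00 = $5,069.80
Jun 9, 274 sold [LIFO — newest first]: 178 @ $19.65 + 63 @ $15.00 + 1 @ $20.35 + 32 @ $18.15 = $5,043.85
Jun 11, 189 sold [LIFO — newest first]: 189 @ $18.55 = $3,505.95
Total COGS = $1,973.95 + $5,069.80 + $5,043.85 + $3,505.95 = $15,593.55
Ending inventory: 66 @ $18.15 + 14 @ $18.55 = $1,457.60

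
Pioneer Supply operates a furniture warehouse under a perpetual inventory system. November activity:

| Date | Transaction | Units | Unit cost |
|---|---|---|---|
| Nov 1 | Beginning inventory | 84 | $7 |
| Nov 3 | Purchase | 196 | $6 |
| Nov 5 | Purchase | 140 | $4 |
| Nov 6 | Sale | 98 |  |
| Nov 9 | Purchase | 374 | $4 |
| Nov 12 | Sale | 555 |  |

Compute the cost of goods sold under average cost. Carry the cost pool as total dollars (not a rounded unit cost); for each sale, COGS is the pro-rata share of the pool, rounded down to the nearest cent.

After Nov 1: 84 on hand, pool $588.00 (≈ $7.0000 each)
After Nov 3: 280 on hand, pool $1,764.00 (≈ $6.3000 each)
After Nov 5: 420 on hand, pool $2,324.00 (≈ $5.5333 each)
Nov 6, sell 98: 98/420 × $2,324.00 → $542.26
After Nov 9: 696 on hand, pool $3,277.74 (≈ $4.7094 each)
Nov 12, sell 555: 555/696 × $3,277.74 → $2,613.71
Total COGS = $542.26 + $2,613.71 = $3,155.97
Ending inventory (cost pool remaining) = $664.03

COGS = $3,155.97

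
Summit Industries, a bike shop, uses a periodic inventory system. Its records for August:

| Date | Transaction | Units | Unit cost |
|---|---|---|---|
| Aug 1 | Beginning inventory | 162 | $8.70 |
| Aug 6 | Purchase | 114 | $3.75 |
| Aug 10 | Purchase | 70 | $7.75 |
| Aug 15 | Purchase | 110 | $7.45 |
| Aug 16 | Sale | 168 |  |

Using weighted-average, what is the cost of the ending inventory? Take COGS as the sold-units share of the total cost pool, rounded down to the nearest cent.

Aug 16, sell 168: 168/456 × $3,198.90 → $1,178.54
Ending inventory (cost pool remaining) = $2,020.36

Ending inventory = $2,020.36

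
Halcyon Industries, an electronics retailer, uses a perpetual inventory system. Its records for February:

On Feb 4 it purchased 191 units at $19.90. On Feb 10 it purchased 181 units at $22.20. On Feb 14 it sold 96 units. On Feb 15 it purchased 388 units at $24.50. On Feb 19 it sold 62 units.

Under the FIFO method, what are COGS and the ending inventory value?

Feb 14, 96 sold [FIFO — oldest first]: 96 @ $19.90 = $1,910.40
Feb 19, 62 sold [FIFO — oldest first]: 62 @ $19.90 = $1,233.80
Total COGS = $1,910.40 + $1,233.80 = $3,144.20
Ending inventory: 33 @ $19.90 + 181 @ $22.20 + 388 @ $24.50 = $14,180.90

COGS = $3,144.20; ending inventory = $14,180.90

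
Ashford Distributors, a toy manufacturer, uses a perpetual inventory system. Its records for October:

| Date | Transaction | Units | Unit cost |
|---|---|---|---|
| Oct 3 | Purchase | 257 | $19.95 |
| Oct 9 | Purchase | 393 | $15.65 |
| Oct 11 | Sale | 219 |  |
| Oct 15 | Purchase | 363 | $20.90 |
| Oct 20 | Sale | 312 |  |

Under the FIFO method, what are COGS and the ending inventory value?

Oct 11, 219 sold [FIFO — oldest first]: 219 @ $19.95 = $4,369.05
Oct 20, 312 sold [FIFO — oldest first]: 38 @ $19.95 + 274 @ $15.65 = $5,046.20
Total COGS = $4,369.05 + $5,046.20 = $9,415.25
Ending inventory: 119 @ $15.65 + 363 @ $20.90 = $9,449.05
Check: goods available $18,864.30 = COGS $9,415.25 + ending $9,449.05

COGS = $9,415.25; ending inventory = $9,449.05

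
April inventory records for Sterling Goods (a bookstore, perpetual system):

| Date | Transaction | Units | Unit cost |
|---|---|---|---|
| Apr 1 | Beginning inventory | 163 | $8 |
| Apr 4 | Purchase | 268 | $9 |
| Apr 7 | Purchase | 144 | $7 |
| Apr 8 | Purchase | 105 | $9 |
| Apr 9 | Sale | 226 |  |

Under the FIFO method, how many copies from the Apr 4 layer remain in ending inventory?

205

Apr 9, 226 sold [FIFO — oldest first]: 163 @ $8 + 63 @ $9 = $1,871
Ending inventory: 205 @ $9 + 144 @ $7 + 105 @ $9 = $3,798
Check: goods available $5,669 = COGS $1,871 + ending $3,798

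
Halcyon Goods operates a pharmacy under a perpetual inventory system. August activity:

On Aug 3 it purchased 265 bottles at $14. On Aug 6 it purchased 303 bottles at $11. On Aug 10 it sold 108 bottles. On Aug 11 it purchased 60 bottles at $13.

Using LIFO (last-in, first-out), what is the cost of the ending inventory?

Ending inventory = $6,635

Aug 10, 108 sold [LIFO — newest first]: 108 @ $11 = $1,188
Ending inventory: 265 @ $14 + 195 @ $11 + 60 @ $13 = $6,635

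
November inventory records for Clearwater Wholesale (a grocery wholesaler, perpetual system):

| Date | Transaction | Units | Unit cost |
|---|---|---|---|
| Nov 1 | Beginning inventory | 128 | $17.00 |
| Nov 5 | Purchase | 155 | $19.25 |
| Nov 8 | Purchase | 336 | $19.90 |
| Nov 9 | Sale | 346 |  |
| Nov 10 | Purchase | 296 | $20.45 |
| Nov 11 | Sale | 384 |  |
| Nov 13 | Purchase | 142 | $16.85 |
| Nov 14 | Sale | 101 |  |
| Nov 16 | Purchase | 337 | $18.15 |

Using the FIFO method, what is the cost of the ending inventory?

Nov 9, 346 sold [FIFO — oldest first]: 128 @ $17.00 + 155 @ $19.25 + 63 @ $19.90 = $6,413.45
Nov 11, 384 sold [FIFO — oldest first]: 273 @ $19.90 + 111 @ $20.45 = $7,702.65
Nov 14, 101 sold [FIFO — oldest first]: 101 @ $20.45 = $2,065.45
Total COGS = $6,413.45 + $7,702.65 + $2,065.45 = $16,181.55
Ending inventory: 84 @ $20.45 + 142 @ $16.85 + 337 @ $18.15 = $10,227.05

Ending inventory = $10,227.05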